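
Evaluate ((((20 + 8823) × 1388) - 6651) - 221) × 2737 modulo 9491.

20 + 8823 = 8843
8843 × 1388 = 12274084 ≡ 2221 (mod 9491)
2221 - 6651 = -4430 ≡ 5061 (mod 9491)
5061 - 221 = 4840
4840 × 2737 = 13247080 ≡ 7135 (mod 9491)

7135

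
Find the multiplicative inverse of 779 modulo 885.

359

Run the extended Euclidean algorithm:
885 = 1·779 + 106
779 = 7·106 + 37
106 = 2·37 + 32
37 = 1·32 + 5
32 = 6·5 + 2
5 = 2·2 + 1
2 = 2·1 + 0
gcd(779, 885) = 1, so the inverse exists.
Bézout: 1 = −316·885 + 359·779.
So 779⁻¹ ≡ 359 (mod 885).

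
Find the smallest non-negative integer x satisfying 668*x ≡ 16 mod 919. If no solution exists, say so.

gcd(668, 919) = 1, so a unique solution mod 919 exists.
668⁻¹ ≡ 227 (mod 919).
x ≡ 227*16 ≡ 875 (mod 919).

875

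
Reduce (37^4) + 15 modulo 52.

44

(37)^4 ≡ 29 (mod 52)
29 + 15 = 44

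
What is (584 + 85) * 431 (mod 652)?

584 + 85 = 669 ≡ 17 (mod 652)
17 * 431 = 7327 ≡ 155 (mod 652)

155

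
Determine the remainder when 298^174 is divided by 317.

136

By square-and-multiply:
174 in binary is 10101110, i.e. 174 = 128 + 32 + 8 + 4 + 2.
298^1 ≡ 298 (mod 317)
298^2 ≡ 298^2 = 88804 ≡ 44 (mod 317)
298^4 ≡ 44^2 = 1936 ≡ 34 (mod 317)
298^8 ≡ 34^2 = 1156 ≡ 205 (mod 317)
298^16 ≡ 205^2 = 42025 ≡ 181 (mod 317)
298^32 ≡ 181^2 = 32761 ≡ 110 (mod 317)
298^64 ≡ 110^2 = 12100 ≡ 54 (mod 317)
298^128 ≡ 54^2 = 2916 ≡ 63 (mod 317)
298^174 = 298^128 × 298^32 × 298^8 × 298^4 × 298^2 ≡ 63 × 110 × 205 × 34 × 44 (mod 317).
Accumulate the product:
63 × 110 = 6930 ≡ 273
273 × 205 = 55965 ≡ 173
173 × 34 = 5882 ≡ 176
176 × 44 = 7744 ≡ 136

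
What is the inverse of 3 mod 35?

12

35 = 11×3 + 2
3 = 1×2 + 1
2 = 2×1 + 0
gcd(3, 35) = 1, so the inverse exists.
Back-substitute for 1:
1 = 1×3 − 1×2
  = −1×35 + 12×3
So 3⁻¹ ≡ 12 (mod 35).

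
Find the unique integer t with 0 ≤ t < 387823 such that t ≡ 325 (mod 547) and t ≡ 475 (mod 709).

272731

547⁻¹ mod 709: 547*372 ≡ 1 (mod 709), so 547⁻¹ ≡ 372.
t = 325 + 547*((475 − 325)*372 mod 709) = 325 + 547*498 = 272731.
Check: 272731 mod 547 = 325, 272731 mod 709 = 475. ✓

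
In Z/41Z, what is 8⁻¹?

36

Run the extended Euclidean algorithm:
41 = 5×8 + 1
8 = 8×1 + 0
gcd(8, 41) = 1, so the inverse exists.
Back-substitute for 1:
1 = 1×41 − 5×8
So 8⁻¹ ≡ −5 ≡ 36 (mod 41).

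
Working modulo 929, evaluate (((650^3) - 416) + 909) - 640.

376

(650)^3 ≡ 523 (mod 929)
523 - 416 = 107
107 + 909 = 1016 ≡ 87 (mod 929)
87 - 640 = -553 ≡ 376 (mod 929)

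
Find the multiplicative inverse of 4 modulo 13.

Run the extended Euclidean algorithm:
13 = 3×4 + 1
4 = 4×1 + 0
gcd(4, 13) = 1, so the inverse exists.
Back-substitute for 1:
1 = 1×13 − 3×4
So 4⁻¹ ≡ −3 ≡ 10 (mod 13).

10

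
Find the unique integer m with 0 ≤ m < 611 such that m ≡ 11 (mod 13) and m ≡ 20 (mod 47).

13⁻¹ mod 47: 13·29 ≡ 1 (mod 47), so 13⁻¹ ≡ 29.
m = 11 + 13·((20 − 11)·29 mod 47) = 11 + 13·26 = 349.

349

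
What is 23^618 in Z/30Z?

Compute successive squares:
23^1 ≡ 23 (mod 30)
23^2 ≡ 23^2 = 529 ≡ 19 (mod 30)
23^4 ≡ 19^2 = 361 ≡ 1 (mod 30)
23^8 ≡ 1^2 = 1 (mod 30)
23^16 ≡ 1^2 = 1 (mod 30)
23^32 ≡ 1^2 = 1 (mod 30)
23^64 ≡ 1^2 = 1 (mod 30)
23^128 ≡ 1^2 = 1 (mod 30)
23^256 ≡ 1^2 = 1 (mod 30)
23^512 ≡ 1^2 = 1 (mod 30)
23^618 = 23^512 × 23^64 × 23^32 × 23^8 × 23^2 ≡ 1 × 1 × 1 × 1 × 19 (mod 30).
Accumulate the product:
1 × 1 = 1
1 × 1 = 1
1 × 1 = 1
1 × 19 = 19

19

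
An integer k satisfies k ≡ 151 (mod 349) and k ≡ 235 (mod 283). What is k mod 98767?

349⁻¹ mod 283: 349×253 ≡ 1 (mod 283), so 349⁻¹ ≡ 253.
k = 151 + 349×((235 − 151)×253 mod 283) = 151 + 349×27 = 9574.

9574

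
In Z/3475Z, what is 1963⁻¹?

1202

By the extended Euclidean algorithm:
3475 = 1·1963 + 1512
1963 = 1·1512 + 451
1512 = 3·451 + 159
451 = 2·159 + 133
159 = 1·133 + 26
133 = 5·26 + 3
26 = 8·3 + 2
3 = 1·2 + 1
2 = 2·1 + 0
gcd(1963, 3475) = 1, so the inverse exists.
Bézout: 1 = −679·3475 + 1202·1963.
So 1963⁻¹ ≡ 1202 (mod 3475).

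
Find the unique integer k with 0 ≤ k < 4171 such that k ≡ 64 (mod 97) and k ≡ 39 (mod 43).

97⁻¹ mod 43: 97×4 ≡ 1 (mod 43), so 97⁻¹ ≡ 4.
k = 64 + 97×((39 − 64)×4 mod 43) = 64 + 97×29 = 2877.

2877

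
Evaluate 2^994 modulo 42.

16

Using repeated squaring:
2^1 ≡ 2 (mod 42)
2^2 ≡ 2^2 = 4 (mod 42)
2^4 ≡ 4^2 = 16 (mod 42)
2^8 ≡ 16^2 = 256 ≡ 4 (mod 42)
2^16 ≡ 4^2 = 16 (mod 42)
2^32 ≡ 16^2 = 256 ≡ 4 (mod 42)
2^64 ≡ 4^2 = 16 (mod 42)
2^128 ≡ 16^2 = 256 ≡ 4 (mod 42)
2^256 ≡ 4^2 = 16 (mod 42)
2^512 ≡ 16^2 = 256 ≡ 4 (mod 42)
2^994 = 2^512 · 2^256 · 2^128 · 2^64 · 2^32 · 2^2 ≡ 4 · 16 · 4 · 16 · 4 · 4 (mod 42).
Accumulate the product:
4 · 16 = 64 ≡ 22
22 · 4 = 88 ≡ 4
4 · 16 = 64 ≡ 22
22 · 4 = 88 ≡ 4
4 · 4 = 16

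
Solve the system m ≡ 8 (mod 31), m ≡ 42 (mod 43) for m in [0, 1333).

1031

31⁻¹ mod 43: 31×25 ≡ 1 (mod 43), so 31⁻¹ ≡ 25.
m = 8 + 31×((42 − 8)×25 mod 43) = 8 + 31×33 = 1031.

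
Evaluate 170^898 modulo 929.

By square-and-multiply:
170^1 ≡ 170 (mod 929)
170^2 ≡ 170^2 = 28900 ≡ 101 (mod 929)
170^4 ≡ 101^2 = 10201 ≡ 911 (mod 929)
170^8 ≡ 911^2 = 829921 ≡ 324 (mod 929)
170^16 ≡ 324^2 = 104976 ≡ 928 (mod 929)
170^32 ≡ 928^2 = 861184 ≡ 1 (mod 929)
170^64 ≡ 1^2 = 1 (mod 929)
170^128 ≡ 1^2 = 1 (mod 929)
170^256 ≡ 1^2 = 1 (mod 929)
170^512 ≡ 1^2 = 1 (mod 929)
170^898 = 170^512 * 170^256 * 170^128 * 170^2 ≡ 1 * 1 * 1 * 101 (mod 929).
Accumulate the product:
1 * 1 = 1
1 * 1 = 1
1 * 101 = 101

101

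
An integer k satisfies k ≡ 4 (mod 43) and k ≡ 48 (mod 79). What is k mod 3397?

2971

43⁻¹ mod 79: 43×68 ≡ 1 (mod 79), so 43⁻¹ ≡ 68.
k = 4 + 43×((48 − 4)×68 mod 79) = 4 + 43×69 = 2971.
Check: 2971 mod 43 = 4, 2971 mod 79 = 48. ✓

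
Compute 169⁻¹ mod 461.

By the extended Euclidean algorithm:
461 = 2×169 + 123
169 = 1×123 + 46
123 = 2×46 + 31
46 = 1×31 + 15
31 = 2×15 + 1
15 = 15×1 + 0
gcd(169, 461) = 1, so the inverse exists.
Bézout: 1 = 11×461 − 30×169.
So 169⁻¹ ≡ −30 ≡ 431 (mod 461).

431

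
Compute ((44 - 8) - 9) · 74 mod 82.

30

44 - 8 = 36
36 - 9 = 27
27 · 74 = 1998 ≡ 30 (mod 82)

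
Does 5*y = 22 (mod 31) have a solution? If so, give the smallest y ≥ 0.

23

gcd(5, 31) = 1, so a unique solution mod 31 exists.
5⁻¹ ≡ 25 (mod 31).
y ≡ 25*22 ≡ 23 (mod 31).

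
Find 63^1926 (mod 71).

8

Using repeated squaring:
1926 in binary is 11110000110, i.e. 1926 = 1024 + 512 + 256 + 128 + 4 + 2.
63^1 ≡ 63 (mod 71)
63^2 ≡ 63^2 = 3969 ≡ 64 (mod 71)
63^4 ≡ 64^2 = 4096 ≡ 49 (mod 71)
63^8 ≡ 49^2 = 2401 ≡ 58 (mod 71)
63^16 ≡ 58^2 = 3364 ≡ 27 (mod 71)
63^32 ≡ 27^2 = 729 ≡ 19 (mod 71)
63^64 ≡ 19^2 = 361 ≡ 6 (mod 71)
63^128 ≡ 6^2 = 36 (mod 71)
63^256 ≡ 36^2 = 1296 ≡ 18 (mod 71)
63^512 ≡ 18^2 = 324 ≡ 40 (mod 71)
63^1024 ≡ 40^2 = 1600 ≡ 38 (mod 71)
63^1926 = 63^1024 * 63^512 * 63^256 * 63^128 * 63^4 * 63^2 ≡ 38 * 40 * 18 * 36 * 49 * 64 (mod 71).
Accumulate the product:
38 * 40 = 1520 ≡ 29
29 * 18 = 522 ≡ 25
25 * 36 = 900 ≡ 48
48 * 49 = 2352 ≡ 9
9 * 64 = 576 ≡ 8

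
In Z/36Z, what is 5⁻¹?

29

Run the extended Euclidean algorithm:
36 = 7×5 + 1
5 = 5×1 + 0
gcd(5, 36) = 1, so the inverse exists.
Back-substitute for 1:
1 = 1×36 − 7×5
So 5⁻¹ ≡ −7 ≡ 29 (mod 36).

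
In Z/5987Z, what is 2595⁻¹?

1262

Run the extended Euclidean algorithm:
5987 = 2×2595 + 797
2595 = 3×797 + 204
797 = 3×204 + 185
204 = 1×185 + 19
185 = 9×19 + 14
19 = 1×14 + 5
14 = 2×5 + 4
5 = 1×4 + 1
4 = 4×1 + 0
gcd(2595, 5987) = 1, so the inverse exists.
Back-substitute for 1:
1 = 1×5 − 1×4
  = −1×14 + 3×5
  = 3×19 − 4×14
  = −4×185 + 39×19
  = 39×204 − 43×185
  = −43×797 + 168×204
  = 168×2595 − 547×797
  = −547×5987 + 1262×2595
So 2595⁻¹ ≡ 1262 (mod 5987).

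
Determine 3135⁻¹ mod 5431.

4104

Run the extended Euclidean algorithm:
5431 = 1*3135 + 2296
3135 = 1*2296 + 839
2296 = 2*839 + 618
839 = 1*618 + 221
618 = 2*221 + 176
221 = 1*176 + 45
176 = 3*45 + 41
45 = 1*41 + 4
41 = 10*4 + 1
4 = 4*1 + 0
gcd(3135, 5431) = 1, so the inverse exists.
Back-substitute for 1:
1 = 1*41 − 10*4
  = −10*45 + 11*41
  = 11*176 − 43*45
  = −43*221 + 54*176
  = 54*618 − 151*221
  = −151*839 + 205*618
  = 205*2296 − 561*839
  = −561*3135 + 766*2296
  = 766*5431 − 1327*3135
So 3135⁻¹ ≡ −1327 ≡ 4104 (mod 5431).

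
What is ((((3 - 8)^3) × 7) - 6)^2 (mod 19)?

11

3 - 8 = -5 ≡ 14 (mod 19)
(14)^3 ≡ 8 (mod 19)
8 × 7 = 56 ≡ 18 (mod 19)
18 - 6 = 12
(12)^2 ≡ 11 (mod 19)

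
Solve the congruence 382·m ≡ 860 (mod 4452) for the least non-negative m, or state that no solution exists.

gcd(382, 4452) = 2, and 2 | 860, so solutions exist.
Divide through by 2: 191·m mod 2226 = 430.
191⁻¹ ≡ 641 (mod 2226).
m ≡ 641·430 ≡ 1832 (mod 2226).
The smallest non-negative solution is m = 1832.

1832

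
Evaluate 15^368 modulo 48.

368 in binary is 101110000, i.e. 368 = 256 + 64 + 32 + 16.
15^1 ≡ 15 (mod 48)
15^2 ≡ 15^2 = 225 ≡ 33 (mod 48)
15^4 ≡ 33^2 = 1089 ≡ 33 (mod 48)
15^8 ≡ 33^2 = 1089 ≡ 33 (mod 48)
15^16 ≡ 33^2 = 1089 ≡ 33 (mod 48)
15^32 ≡ 33^2 = 1089 ≡ 33 (mod 48)
15^64 ≡ 33^2 = 1089 ≡ 33 (mod 48)
15^128 ≡ 33^2 = 1089 ≡ 33 (mod 48)
15^256 ≡ 33^2 = 1089 ≡ 33 (mod 48)
15^368 = 15^256 * 15^64 * 15^32 * 15^16 ≡ 33 * 33 * 33 * 33 (mod 48).
Accumulate the product:
33 * 33 = 1089 ≡ 33
33 * 33 = 1089 ≡ 33
33 * 33 = 1089 ≡ 33

33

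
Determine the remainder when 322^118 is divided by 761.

Using repeated squaring:
118 in binary is 1110110, i.e. 118 = 64 + 32 + 16 + 4 + 2.
322^1 ≡ 322 (mod 761)
322^2 ≡ 322^2 = 103684 ≡ 188 (mod 761)
322^4 ≡ 188^2 = 35344 ≡ 338 (mod 761)
322^8 ≡ 338^2 = 114244 ≡ 94 (mod 761)
322^16 ≡ 94^2 = 8836 ≡ 465 (mod 761)
322^32 ≡ 465^2 = 216225 ≡ 101 (mod 761)
322^64 ≡ 101^2 = 10201 ≡ 308 (mod 761)
322^118 = 322^64 · 322^32 · 322^16 · 322^4 · 322^2 ≡ 308 · 101 · 465 · 338 · 188 (mod 761).
Accumulate the product:
308 · 101 = 31108 ≡ 668
668 · 465 = 310620 ≡ 132
132 · 338 = 44616 ≡ 478
478 · 188 = 89864 ≡ 66

66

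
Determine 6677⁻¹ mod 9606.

4457

9606 = 1×6677 + 2929
6677 = 2×2929 + 819
2929 = 3×819 + 472
819 = 1×472 + 347
472 = 1×347 + 125
347 = 2×125 + 97
125 = 1×97 + 28
97 = 3×28 + 13
28 = 2×13 + 2
13 = 6×2 + 1
2 = 2×1 + 0
gcd(6677, 9606) = 1, so the inverse exists.
Bézout: 1 = −3098×9606 + 4457×6677.
So 6677⁻¹ ≡ 4457 (mod 9606).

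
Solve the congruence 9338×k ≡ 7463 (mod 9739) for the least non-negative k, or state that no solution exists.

880

gcd(9338, 9739) = 1, so a unique solution mod 9739 exists.
9338⁻¹ ≡ 3303 (mod 9739).
k ≡ 3303×7463 ≡ 880 (mod 9739).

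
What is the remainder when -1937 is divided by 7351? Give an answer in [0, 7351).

-1937 = -1·7351 + 5414, so -1937 ≡ 5414 (mod 7351).

5414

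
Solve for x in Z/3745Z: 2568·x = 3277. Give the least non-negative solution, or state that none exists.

no solution

gcd(2568, 3745) = 107, and 107 does not divide 3277.
So the congruence has no solution.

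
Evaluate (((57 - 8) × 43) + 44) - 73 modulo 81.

53

57 - 8 = 49
49 × 43 = 2107 ≡ 1 (mod 81)
1 + 44 = 45
45 - 73 = -28 ≡ 53 (mod 81)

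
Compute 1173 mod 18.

1173 = 65*18 + 3, so 1173 ≡ 3 (mod 18).

3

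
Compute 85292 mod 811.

85292 = 105×811 + 137, so 85292 ≡ 137 (mod 811).

137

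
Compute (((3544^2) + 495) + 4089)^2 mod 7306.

(3544)^2 ≡ 922 (mod 7306)
922 + 495 = 1417
1417 + 4089 = 5506
(5506)^2 ≡ 3442 (mod 7306)

3442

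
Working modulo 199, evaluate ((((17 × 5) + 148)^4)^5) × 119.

17 × 5 = 85
85 + 148 = 233 ≡ 34 (mod 199)
(34)^4 ≡ 51 (mod 199)
(51)^5 ≡ 46 (mod 199)
46 × 119 = 5474 ≡ 101 (mod 199)

101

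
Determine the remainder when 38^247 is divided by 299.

By square-and-multiply:
247 in binary is 11110111, i.e. 247 = 128 + 64 + 32 + 16 + 4 + 2 + 1.
38^1 ≡ 38 (mod 299)
38^2 ≡ 38^2 = 1444 ≡ 248 (mod 299)
38^4 ≡ 248^2 = 61504 ≡ 209 (mod 299)
38^8 ≡ 209^2 = 43681 ≡ 27 (mod 299)
38^16 ≡ 27^2 = 729 ≡ 131 (mod 299)
38^32 ≡ 131^2 = 17161 ≡ 118 (mod 299)
38^64 ≡ 118^2 = 13924 ≡ 170 (mod 299)
38^128 ≡ 170^2 = 28900 ≡ 196 (mod 299)
38^247 = 38^128 · 38^64 · 38^32 · 38^16 · 38^4 · 38^2 · 38^1 ≡ 196 · 170 · 118 · 131 · 209 · 248 · 38 (mod 299).
Accumulate the product:
196 · 170 = 33320 ≡ 131
131 · 118 = 15458 ≡ 209
209 · 131 = 27379 ≡ 170
170 · 209 = 35530 ≡ 248
248 · 248 = 61504 ≡ 209
209 · 38 = 7942 ≡ 168

168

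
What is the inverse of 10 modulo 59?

Run the extended Euclidean algorithm:
59 = 5×10 + 9
10 = 1×9 + 1
9 = 9×1 + 0
gcd(10, 59) = 1, so the inverse exists.
Bézout: 1 = −1×59 + 6×10.
So 10⁻¹ ≡ 6 (mod 59).

6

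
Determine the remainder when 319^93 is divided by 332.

Using repeated squaring:
319^1 ≡ 319 (mod 332)
319^2 ≡ 319^2 = 101761 ≡ 169 (mod 332)
319^4 ≡ 169^2 = 28561 ≡ 9 (mod 332)
319^8 ≡ 9^2 = 81 (mod 332)
319^16 ≡ 81^2 = 6561 ≡ 253 (mod 332)
319^32 ≡ 253^2 = 64009 ≡ 265 (mod 332)
319^64 ≡ 265^2 = 70225 ≡ 173 (mod 332)
319^93 = 319^64 × 319^16 × 319^8 × 319^4 × 319^1 ≡ 173 × 253 × 81 × 9 × 319 (mod 332).
Accumulate the product:
173 × 253 = 43769 ≡ 277
277 × 81 = 22437 ≡ 193
193 × 9 = 1737 ≡ 77
77 × 319 = 24563 ≡ 327

327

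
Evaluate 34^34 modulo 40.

Using repeated squaring:
34 in binary is 100010, i.e. 34 = 32 + 2.
34^1 ≡ 34 (mod 40)
34^2 ≡ 34^2 = 1156 ≡ 36 (mod 40)
34^4 ≡ 36^2 = 1296 ≡ 16 (mod 40)
34^8 ≡ 16^2 = 256 ≡ 16 (mod 40)
34^16 ≡ 16^2 = 256 ≡ 16 (mod 40)
34^32 ≡ 16^2 = 256 ≡ 16 (mod 40)
34^34 = 34^32 × 34^2 ≡ 16 × 36 (mod 40).
16 × 36 = 576 ≡ 16 (mod 40).

16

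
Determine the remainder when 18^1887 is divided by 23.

8

18^1 ≡ 18 (mod 23)
18^2 ≡ 18^2 = 324 ≡ 2 (mod 23)
18^4 ≡ 2^2 = 4 (mod 23)
18^8 ≡ 4^2 = 16 (mod 23)
18^16 ≡ 16^2 = 256 ≡ 3 (mod 23)
18^32 ≡ 3^2 = 9 (mod 23)
18^64 ≡ 9^2 = 81 ≡ 12 (mod 23)
18^128 ≡ 12^2 = 144 ≡ 6 (mod 23)
18^256 ≡ 6^2 = 36 ≡ 13 (mod 23)
18^512 ≡ 13^2 = 169 ≡ 8 (mod 23)
18^1024 ≡ 8^2 = 64 ≡ 18 (mod 23)
18^1887 = 18^1024 * 18^512 * 18^256 * 18^64 * 18^16 * 18^8 * 18^4 * 18^2 * 18^1 ≡ 18 * 8 * 13 * 12 * 3 * 16 * 4 * 2 * 18 (mod 23).
Accumulate the product:
18 * 8 = 144 ≡ 6
6 * 13 = 78 ≡ 9
9 * 12 = 108 ≡ 16
16 * 3 = 48 ≡ 2
2 * 16 = 32 ≡ 9
9 * 4 = 36 ≡ 13
13 * 2 = 26 ≡ 3
3 * 18 = 54 ≡ 8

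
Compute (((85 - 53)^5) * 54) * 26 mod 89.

85 - 53 = 32
(32)^5 ≡ 8 (mod 89)
8 * 54 = 432 ≡ 76 (mod 89)
76 * 26 = 1976 ≡ 18 (mod 89)

18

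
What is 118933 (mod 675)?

118933 = 176×675 + 133, so 118933 ≡ 133 (mod 675).

133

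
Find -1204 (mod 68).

-1204 = -18*68 + 20, so -1204 ≡ 20 (mod 68).

20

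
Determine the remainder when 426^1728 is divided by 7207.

7202

426^1 ≡ 426 (mod 7207)
426^2 ≡ 426^2 = 181476 ≡ 1301 (mod 7207)
426^4 ≡ 1301^2 = 1692601 ≡ 6163 (mod 7207)
426^8 ≡ 6163^2 = 37982569 ≡ 1679 (mod 7207)
426^16 ≡ 1679^2 = 2819041 ≡ 1104 (mod 7207)
426^32 ≡ 1104^2 = 1218816 ≡ 833 (mod 7207)
426^64 ≡ 833^2 = 693889 ≡ 2017 (mod 7207)
426^128 ≡ 2017^2 = 4068289 ≡ 3541 (mod 7207)
426^256 ≡ 3541^2 = 12538681 ≡ 5708 (mod 7207)
426^512 ≡ 5708^2 = 32581264 ≡ 5624 (mod 7207)
426^1024 ≡ 5624^2 = 31629376 ≡ 5060 (mod 7207)
426^1728 = 426^1024 × 426^512 × 426^128 × 426^64 ≡ 5060 × 5624 × 3541 × 2017 (mod 7207).
Accumulate the product:
5060 × 5624 = 28457440 ≡ 4204
4204 × 3541 = 14886364 ≡ 3909
3909 × 2017 = 7884453 ≡ 7202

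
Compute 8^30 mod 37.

30 in binary is 11110, i.e. 30 = 16 + 8 + 4 + 2.
8^1 ≡ 8 (mod 37)
8^2 ≡ 8^2 = 64 ≡ 27 (mod 37)
8^4 ≡ 27^2 = 729 ≡ 26 (mod 37)
8^8 ≡ 26^2 = 676 ≡ 10 (mod 37)
8^16 ≡ 10^2 = 100 ≡ 26 (mod 37)
8^30 = 8^16 × 8^8 × 8^4 × 8^2 ≡ 26 × 10 × 26 × 27 (mod 37).
Accumulate the product:
26 × 10 = 260 ≡ 1
1 × 26 = 26
26 × 27 = 702 ≡ 36

36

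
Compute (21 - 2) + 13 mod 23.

9

21 - 2 = 19
19 + 13 = 32 ≡ 9 (mod 23)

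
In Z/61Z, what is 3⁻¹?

41

Apply the Euclidean algorithm and back-substitute:
61 = 20*3 + 1
3 = 3*1 + 0
gcd(3, 61) = 1, so the inverse exists.
Bézout: 1 = 1*61 − 20*3.
So 3⁻¹ ≡ −20 ≡ 41 (mod 61).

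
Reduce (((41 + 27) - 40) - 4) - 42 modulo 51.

41 + 27 = 68 ≡ 17 (mod 51)
17 - 40 = -23 ≡ 28 (mod 51)
28 - 4 = 24
24 - 42 = -18 ≡ 33 (mod 51)

33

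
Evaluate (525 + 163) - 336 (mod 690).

352

525 + 163 = 688
688 - 336 = 352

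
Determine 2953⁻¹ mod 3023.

1166

Run the extended Euclidean algorithm:
3023 = 1·2953 + 70
2953 = 42·70 + 13
70 = 5·13 + 5
13 = 2·5 + 3
5 = 1·3 + 2
3 = 1·2 + 1
2 = 2·1 + 0
gcd(2953, 3023) = 1, so the inverse exists.
Bézout: 1 = −1139·3023 + 1166·2953.
So 2953⁻¹ ≡ 1166 (mod 3023).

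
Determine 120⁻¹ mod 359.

359 = 2*120 + 119
120 = 1*119 + 1
119 = 119*1 + 0
gcd(120, 359) = 1, so the inverse exists.
Bézout: 1 = −1*359 + 3*120.
So 120⁻¹ ≡ 3 (mod 359).

3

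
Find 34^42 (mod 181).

114

Compute successive squares:
42 in binary is 101010, i.e. 42 = 32 + 8 + 2.
34^1 ≡ 34 (mod 181)
34^2 ≡ 34^2 = 1156 ≡ 70 (mod 181)
34^4 ≡ 70^2 = 4900 ≡ 13 (mod 181)
34^8 ≡ 13^2 = 169 (mod 181)
34^16 ≡ 169^2 = 28561 ≡ 144 (mod 181)
34^32 ≡ 144^2 = 20736 ≡ 102 (mod 181)
34^42 = 34^32 · 34^8 · 34^2 ≡ 102 · 169 · 70 (mod 181).
Accumulate the product:
102 · 169 = 17238 ≡ 43
43 · 70 = 3010 ≡ 114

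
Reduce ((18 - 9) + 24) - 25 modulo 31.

8

18 - 9 = 9
9 + 24 = 33 ≡ 2 (mod 31)
2 - 25 = -23 ≡ 8 (mod 31)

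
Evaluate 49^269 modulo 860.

509

269 in binary is 100001101, i.e. 269 = 256 + 8 + 4 + 1.
49^1 ≡ 49 (mod 860)
49^2 ≡ 49^2 = 2401 ≡ 681 (mod 860)
49^4 ≡ 681^2 = 463761 ≡ 221 (mod 860)
49^8 ≡ 221^2 = 48841 ≡ 681 (mod 860)
49^16 ≡ 681^2 = 463761 ≡ 221 (mod 860)
49^32 ≡ 221^2 = 48841 ≡ 681 (mod 860)
49^64 ≡ 681^2 = 463761 ≡ 221 (mod 860)
49^128 ≡ 221^2 = 48841 ≡ 681 (mod 860)
49^256 ≡ 681^2 = 463761 ≡ 221 (mod 860)
49^269 = 49^256 · 49^8 · 49^4 · 49^1 ≡ 221 · 681 · 221 · 49 (mod 860).
Accumulate the product:
221 · 681 = 150501 ≡ 1
1 · 221 = 221
221 · 49 = 10829 ≡ 509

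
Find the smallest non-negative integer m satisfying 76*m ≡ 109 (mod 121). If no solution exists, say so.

gcd(76, 121) = 1, so a unique solution mod 121 exists.
76⁻¹ ≡ 43 (mod 121).
m ≡ 43*109 ≡ 89 (mod 121).

89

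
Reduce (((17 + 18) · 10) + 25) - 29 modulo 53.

28

17 + 18 = 35
35 · 10 = 350 ≡ 32 (mod 53)
32 + 25 = 57 ≡ 4 (mod 53)
4 - 29 = -25 ≡ 28 (mod 53)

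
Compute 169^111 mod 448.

169^1 ≡ 169 (mod 448)
169^2 ≡ 169^2 = 28561 ≡ 337 (mod 448)
169^4 ≡ 337^2 = 113569 ≡ 225 (mod 448)
169^8 ≡ 225^2 = 50625 ≡ 1 (mod 448)
169^16 ≡ 1^2 = 1 (mod 448)
169^32 ≡ 1^2 = 1 (mod 448)
169^64 ≡ 1^2 = 1 (mod 448)
169^111 = 169^64 × 169^32 × 169^8 × 169^4 × 169^2 × 169^1 ≡ 1 × 1 × 1 × 225 × 337 × 169 (mod 448).
Accumulate the product:
1 × 1 = 1
1 × 1 = 1
1 × 225 = 225
225 × 337 = 75825 ≡ 113
113 × 169 = 19097 ≡ 281

281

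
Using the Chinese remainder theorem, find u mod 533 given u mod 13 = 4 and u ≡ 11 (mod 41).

134

13⁻¹ mod 41: 13·19 ≡ 1 (mod 41), so 13⁻¹ ≡ 19.
u = 4 + 13·((11 − 4)·19 mod 41) = 4 + 13·10 = 134.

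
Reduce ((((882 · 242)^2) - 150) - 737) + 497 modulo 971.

882 · 242 = 213444 ≡ 795 (mod 971)
(795)^2 ≡ 875 (mod 971)
875 - 150 = 725
725 - 737 = -12 ≡ 959 (mod 971)
959 + 497 = 1456 ≡ 485 (mod 971)

485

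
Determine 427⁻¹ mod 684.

511

684 = 1×427 + 257
427 = 1×257 + 170
257 = 1×170 + 87
170 = 1×87 + 83
87 = 1×83 + 4
83 = 20×4 + 3
4 = 1×3 + 1
3 = 3×1 + 0
gcd(427, 684) = 1, so the inverse exists.
Back-substitute for 1:
1 = 1×4 − 1×3
  = −1×83 + 21×4
  = 21×87 − 22×83
  = −22×170 + 43×87
  = 43×257 − 65×170
  = −65×427 + 108×257
  = 108×684 − 173×427
So 427⁻¹ ≡ −173 ≡ 511 (mod 684).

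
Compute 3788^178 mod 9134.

7252

By square-and-multiply:
3788^1 ≡ 3788 (mod 9134)
3788^2 ≡ 3788^2 = 14348944 ≡ 8564 (mod 9134)
3788^4 ≡ 8564^2 = 73342096 ≡ 5210 (mod 9134)
3788^8 ≡ 5210^2 = 27144100 ≡ 6986 (mod 9134)
3788^16 ≡ 6986^2 = 48804196 ≡ 1234 (mod 9134)
3788^32 ≡ 1234^2 = 1522756 ≡ 6512 (mod 9134)
3788^64 ≡ 6512^2 = 42406144 ≡ 6116 (mod 9134)
3788^128 ≡ 6116^2 = 37405456 ≡ 1726 (mod 9134)
3788^178 = 3788^128 × 3788^32 × 3788^16 × 3788^2 ≡ 1726 × 6512 × 1234 × 8564 (mod 9134).
Accumulate the product:
1726 × 6512 = 11239712 ≡ 4892
4892 × 1234 = 6036728 ≡ 8288
8288 × 8564 = 70978432 ≡ 7252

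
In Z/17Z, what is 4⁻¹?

13

By the extended Euclidean algorithm:
17 = 4·4 + 1
4 = 4·1 + 0
gcd(4, 17) = 1, so the inverse exists.
Back-substitute for 1:
1 = 1·17 − 4·4
So 4⁻¹ ≡ −4 ≡ 13 (mod 17).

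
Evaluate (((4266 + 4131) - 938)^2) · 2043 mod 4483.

4266 + 4131 = 8397 ≡ 3914 (mod 4483)
3914 - 938 = 2976
(2976)^2 ≡ 2651 (mod 4483)
2651 · 2043 = 5415993 ≡ 529 (mod 4483)

529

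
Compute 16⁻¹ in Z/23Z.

Apply the Euclidean algorithm and back-substitute:
23 = 1·16 + 7
16 = 2·7 + 2
7 = 3·2 + 1
2 = 2·1 + 0
gcd(16, 23) = 1, so the inverse exists.
Back-substitute for 1:
1 = 1·7 − 3·2
  = −3·16 + 7·7
  = 7·23 − 10·16
So 16⁻¹ ≡ −10 ≡ 13 (mod 23).

13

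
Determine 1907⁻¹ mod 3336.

2003

By the extended Euclidean algorithm:
3336 = 1·1907 + 1429
1907 = 1·1429 + 478
1429 = 2·478 + 473
478 = 1·473 + 5
473 = 94·5 + 3
5 = 1·3 + 2
3 = 1·2 + 1
2 = 2·1 + 0
gcd(1907, 3336) = 1, so the inverse exists.
Back-substitute for 1:
1 = 1·3 − 1·2
  = −1·5 + 2·3
  = 2·473 − 189·5
  = −189·478 + 191·473
  = 191·1429 − 571·478
  = −571·1907 + 762·1429
  = 762·3336 − 1333·1907
So 1907⁻¹ ≡ −1333 ≡ 2003 (mod 3336).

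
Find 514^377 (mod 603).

Compute successive squares:
377 in binary is 101111001, i.e. 377 = 256 + 64 + 32 + 16 + 8 + 1.
514^1 ≡ 514 (mod 603)
514^2 ≡ 514^2 = 264196 ≡ 82 (mod 603)
514^4 ≡ 82^2 = 6724 ≡ 91 (mod 603)
514^8 ≡ 91^2 = 8281 ≡ 442 (mod 603)
514^16 ≡ 442^2 = 195364 ≡ 595 (mod 603)
514^32 ≡ 595^2 = 354025 ≡ 64 (mod 603)
514^64 ≡ 64^2 = 4096 ≡ 478 (mod 603)
514^128 ≡ 478^2 = 228484 ≡ 550 (mod 603)
514^256 ≡ 550^2 = 302500 ≡ 397 (mod 603)
514^377 = 514^256 · 514^64 · 514^32 · 514^16 · 514^8 · 514^1 ≡ 397 · 478 · 64 · 595 · 442 · 514 (mod 603).
Accumulate the product:
397 · 478 = 189766 ≡ 424
424 · 64 = 27136 ≡ 1
1 · 595 = 595
595 · 442 = 262990 ≡ 82
82 · 514 = 42148 ≡ 541

541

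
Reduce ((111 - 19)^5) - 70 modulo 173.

111 - 19 = 92
(92)^5 ≡ 151 (mod 173)
151 - 70 = 81

81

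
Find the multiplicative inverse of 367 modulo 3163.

836

3163 = 8×367 + 227
367 = 1×227 + 140
227 = 1×140 + 87
140 = 1×87 + 53
87 = 1×53 + 34
53 = 1×34 + 19
34 = 1×19 + 15
19 = 1×15 + 4
15 = 3×4 + 3
4 = 1×3 + 1
3 = 3×1 + 0
gcd(367, 3163) = 1, so the inverse exists.
Bézout: 1 = −97×3163 + 836×367.
So 367⁻¹ ≡ 836 (mod 3163).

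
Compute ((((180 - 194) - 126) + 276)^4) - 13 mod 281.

180 - 194 = -14 ≡ 267 (mod 281)
267 - 126 = 141
141 + 276 = 417 ≡ 136 (mod 281)
(136)^4 ≡ 252 (mod 281)
252 - 13 = 239

239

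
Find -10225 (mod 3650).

-10225 = -3*3650 + 725, so -10225 ≡ 725 (mod 3650).

725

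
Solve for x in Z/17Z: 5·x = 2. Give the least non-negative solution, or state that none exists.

14

gcd(5, 17) = 1, so a unique solution mod 17 exists.
5⁻¹ ≡ 7 (mod 17).
x ≡ 7·2 ≡ 14 (mod 17).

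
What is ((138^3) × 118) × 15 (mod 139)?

(138)^3 ≡ 138 (mod 139)
138 × 118 = 16284 ≡ 21 (mod 139)
21 × 15 = 315 ≡ 37 (mod 139)

37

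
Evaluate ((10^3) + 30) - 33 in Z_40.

37

(10)^3 ≡ 0 (mod 40)
0 + 30 = 30
30 - 33 = -3 ≡ 37 (mod 40)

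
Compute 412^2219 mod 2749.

Compute successive squares:
2219 in binary is 100010101011, i.e. 2219 = 2048 + 128 + 32 + 8 + 2 + 1.
412^1 ≡ 412 (mod 2749)
412^2 ≡ 412^2 = 169744 ≡ 2055 (mod 2749)
412^4 ≡ 2055^2 = 4223025 ≡ 561 (mod 2749)
412^8 ≡ 561^2 = 314721 ≡ 1335 (mod 2749)
412^16 ≡ 1335^2 = 1782225 ≡ 873 (mod 2749)
412^32 ≡ 873^2 = 762129 ≡ 656 (mod 2749)
412^64 ≡ 656^2 = 430336 ≡ 1492 (mod 2749)
412^128 ≡ 1492^2 = 2226064 ≡ 2123 (mod 2749)
412^256 ≡ 2123^2 = 4507129 ≡ 1518 (mod 2749)
412^512 ≡ 1518^2 = 2304324 ≡ 662 (mod 2749)
412^1024 ≡ 662^2 = 438244 ≡ 1153 (mod 2749)
412^2048 ≡ 1153^2 = 1329409 ≡ 1642 (mod 2749)
412^2219 = 412^2048 * 412^128 * 412^32 * 412^8 * 412^2 * 412^1 ≡ 1642 * 2123 * 656 * 1335 * 2055 * 412 (mod 2749).
Accumulate the product:
1642 * 2123 = 3485966 ≡ 234
234 * 656 = 153504 ≡ 2309
2309 * 1335 = 3082515 ≡ 886
886 * 2055 = 1820730 ≡ 892
892 * 412 = 367504 ≡ 1887

1887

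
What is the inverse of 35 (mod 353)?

353 = 10*35 + 3
35 = 11*3 + 2
3 = 1*2 + 1
2 = 2*1 + 0
gcd(35, 353) = 1, so the inverse exists.
Back-substitute for 1:
1 = 1*3 − 1*2
  = −1*35 + 12*3
  = 12*353 − 121*35
So 35⁻¹ ≡ −121 ≡ 232 (mod 353).

232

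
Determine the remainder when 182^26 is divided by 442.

By square-and-multiply:
182^1 ≡ 182 (mod 442)
182^2 ≡ 182^2 = 33124 ≡ 416 (mod 442)
182^4 ≡ 416^2 = 173056 ≡ 234 (mod 442)
182^8 ≡ 234^2 = 54756 ≡ 390 (mod 442)
182^16 ≡ 390^2 = 152100 ≡ 52 (mod 442)
182^26 = 182^16 * 182^8 * 182^2 ≡ 52 * 390 * 416 (mod 442).
Accumulate the product:
52 * 390 = 20280 ≡ 390
390 * 416 = 162240 ≡ 26

26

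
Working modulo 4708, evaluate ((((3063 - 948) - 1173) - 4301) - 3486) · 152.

3063 - 948 = 2115
2115 - 1173 = 942
942 - 4301 = -3359 ≡ 1349 (mod 4708)
1349 - 3486 = -2137 ≡ 2571 (mod 4708)
2571 · 152 = 390792 ≡ 28 (mod 4708)

28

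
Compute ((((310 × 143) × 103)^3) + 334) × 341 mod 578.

288

310 × 143 = 44330 ≡ 402 (mod 578)
402 × 103 = 41406 ≡ 368 (mod 578)
(368)^3 ≡ 294 (mod 578)
294 + 334 = 628 ≡ 50 (mod 578)
50 × 341 = 17050 ≡ 288 (mod 578)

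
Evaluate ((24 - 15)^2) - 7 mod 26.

24 - 15 = 9
(9)^2 ≡ 3 (mod 26)
3 - 7 = -4 ≡ 22 (mod 26)

22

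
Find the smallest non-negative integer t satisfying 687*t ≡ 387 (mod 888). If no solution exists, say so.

gcd(687, 888) = 3, and 3 | 387, so solutions exist.
Divide through by 3: 229*t ≡ 129 (mod 296).
229⁻¹ ≡ 53 (mod 296).
t ≡ 53*129 ≡ 29 (mod 296).
The smallest non-negative solution is t = 29.

29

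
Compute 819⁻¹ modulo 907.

Run the extended Euclidean algorithm:
907 = 1·819 + 88
819 = 9·88 + 27
88 = 3·27 + 7
27 = 3·7 + 6
7 = 1·6 + 1
6 = 6·1 + 0
gcd(819, 907) = 1, so the inverse exists.
Back-substitute for 1:
1 = 1·7 − 1·6
  = −1·27 + 4·7
  = 4·88 − 13·27
  = −13·819 + 121·88
  = 121·907 − 134·819
So 819⁻¹ ≡ −134 ≡ 773 (mod 907).

773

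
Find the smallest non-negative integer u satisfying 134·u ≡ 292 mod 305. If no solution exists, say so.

gcd(134, 305) = 1, so a unique solution mod 305 exists.
134⁻¹ ≡ 239 (mod 305).
u ≡ 239·292 ≡ 248 (mod 305).

248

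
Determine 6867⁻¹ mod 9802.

8927

Apply the Euclidean algorithm and back-substitute:
9802 = 1*6867 + 2935
6867 = 2*2935 + 997
2935 = 2*997 + 941
997 = 1*941 + 56
941 = 16*56 + 45
56 = 1*45 + 11
45 = 4*11 + 1
11 = 11*1 + 0
gcd(6867, 9802) = 1, so the inverse exists.
Back-substitute for 1:
1 = 1*45 − 4*11
  = −4*56 + 5*45
  = 5*941 − 84*56
  = −84*997 + 89*941
  = 89*2935 − 262*997
  = −262*6867 + 613*2935
  = 613*9802 − 875*6867
So 6867⁻¹ ≡ −875 ≡ 8927 (mod 9802).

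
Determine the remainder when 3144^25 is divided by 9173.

5307

25 in binary is 11001, i.e. 25 = 16 + 8 + 1.
3144^1 ≡ 3144 (mod 9173)
3144^2 ≡ 3144^2 = 9884736 ≡ 5415 (mod 9173)
3144^4 ≡ 5415^2 = 29322225 ≡ 5317 (mod 9173)
3144^8 ≡ 5317^2 = 28270489 ≡ 8476 (mod 9173)
3144^16 ≡ 8476^2 = 71842576 ≡ 8813 (mod 9173)
3144^25 = 3144^16 · 3144^8 · 3144^1 ≡ 8813 · 8476 · 3144 (mod 9173).
Accumulate the product:
8813 · 8476 = 74698988 ≡ 3249
3249 · 3144 = 10214856 ≡ 5307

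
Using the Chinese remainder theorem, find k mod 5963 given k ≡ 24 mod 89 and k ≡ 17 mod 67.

89⁻¹ mod 67: 89·64 ≡ 1 (mod 67), so 89⁻¹ ≡ 64.
k = 24 + 89·((17 − 24)·64 mod 67) = 24 + 89·21 = 1893.

1893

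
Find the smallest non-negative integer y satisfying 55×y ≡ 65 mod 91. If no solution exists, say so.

gcd(55, 91) = 1, so a unique solution mod 91 exists.
55⁻¹ ≡ 48 (mod 91).
y ≡ 48×65 ≡ 26 (mod 91).

26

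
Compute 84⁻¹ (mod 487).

29

Run the extended Euclidean algorithm:
487 = 5·84 + 67
84 = 1·67 + 17
67 = 3·17 + 16
17 = 1·16 + 1
16 = 16·1 + 0
gcd(84, 487) = 1, so the inverse exists.
Back-substitute for 1:
1 = 1·17 − 1·16
  = −1·67 + 4·17
  = 4·84 − 5·67
  = −5·487 + 29·84
So 84⁻¹ ≡ 29 (mod 487).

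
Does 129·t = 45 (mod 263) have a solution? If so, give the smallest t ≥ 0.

gcd(129, 263) = 1, so a unique solution mod 263 exists.
129⁻¹ ≡ 210 (mod 263).
t ≡ 210·45 ≡ 245 (mod 263).

245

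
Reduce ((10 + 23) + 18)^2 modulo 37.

11

10 + 23 = 33
33 + 18 = 51 ≡ 14 (mod 37)
(14)^2 ≡ 11 (mod 37)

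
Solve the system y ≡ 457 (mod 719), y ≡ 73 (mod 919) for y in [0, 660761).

213281

719⁻¹ mod 919: 719*363 ≡ 1 (mod 919), so 719⁻¹ ≡ 363.
y = 457 + 719*((73 − 457)*363 mod 919) = 457 + 719*296 = 213281.
Check: 213281 mod 719 = 457, 213281 mod 919 = 73. ✓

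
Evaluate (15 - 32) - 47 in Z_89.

15 - 32 = -17 ≡ 72 (mod 89)
72 - 47 = 25

25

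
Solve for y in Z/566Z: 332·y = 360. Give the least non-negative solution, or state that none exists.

gcd(332, 566) = 2, and 2 | 360, so solutions exist.
Divide through by 2: 166·y ≡ 180 (mod 283).
166⁻¹ ≡ 104 (mod 283).
y ≡ 104·180 ≡ 42 (mod 283).
The smallest non-negative solution is y = 42.

42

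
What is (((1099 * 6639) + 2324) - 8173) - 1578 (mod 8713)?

1099 * 6639 = 7296261 ≡ 3480 (mod 8713)
3480 + 2324 = 5804
5804 - 8173 = -2369 ≡ 6344 (mod 8713)
6344 - 1578 = 4766

4766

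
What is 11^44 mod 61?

44 in binary is 101100, i.e. 44 = 32 + 8 + 4.
11^1 ≡ 11 (mod 61)
11^2 ≡ 11^2 = 121 ≡ 60 (mod 61)
11^4 ≡ 60^2 = 3600 ≡ 1 (mod 61)
11^8 ≡ 1^2 = 1 (mod 61)
11^16 ≡ 1^2 = 1 (mod 61)
11^32 ≡ 1^2 = 1 (mod 61)
11^44 = 11^32 · 11^8 · 11^4 ≡ 1 · 1 · 1 (mod 61).
Accumulate the product:
1 · 1 = 1
1 · 1 = 1

1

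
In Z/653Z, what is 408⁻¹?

645

653 = 1*408 + 245
408 = 1*245 + 163
245 = 1*163 + 82
163 = 1*82 + 81
82 = 1*81 + 1
81 = 81*1 + 0
gcd(408, 653) = 1, so the inverse exists.
Bézout: 1 = 5*653 − 8*408.
So 408⁻¹ ≡ −8 ≡ 645 (mod 653).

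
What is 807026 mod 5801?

807026 = 139×5801 + 687, so 807026 ≡ 687 (mod 5801).

687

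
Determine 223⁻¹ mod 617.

534

Run the extended Euclidean algorithm:
617 = 2·223 + 171
223 = 1·171 + 52
171 = 3·52 + 15
52 = 3·15 + 7
15 = 2·7 + 1
7 = 7·1 + 0
gcd(223, 617) = 1, so the inverse exists.
Back-substitute for 1:
1 = 1·15 − 2·7
  = −2·52 + 7·15
  = 7·171 − 23·52
  = −23·223 + 30·171
  = 30·617 − 83·223
So 223⁻¹ ≡ −83 ≡ 534 (mod 617).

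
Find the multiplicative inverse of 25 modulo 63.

By the extended Euclidean algorithm:
63 = 2*25 + 13
25 = 1*13 + 12
13 = 1*12 + 1
12 = 12*1 + 0
gcd(25, 63) = 1, so the inverse exists.
Back-substitute for 1:
1 = 1*13 − 1*12
  = −1*25 + 2*13
  = 2*63 − 5*25
So 25⁻¹ ≡ −5 ≡ 58 (mod 63).

58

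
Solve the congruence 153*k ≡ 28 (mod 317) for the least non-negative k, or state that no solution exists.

gcd(153, 317) = 1, so a unique solution mod 317 exists.
153⁻¹ ≡ 288 (mod 317).
k ≡ 288*28 ≡ 139 (mod 317).

139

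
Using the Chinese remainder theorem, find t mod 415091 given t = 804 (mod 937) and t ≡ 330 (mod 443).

114181

937⁻¹ mod 443: 937*139 ≡ 1 (mod 443), so 937⁻¹ ≡ 139.
t = 804 + 937*((330 − 804)*139 mod 443) = 804 + 937*121 = 114181.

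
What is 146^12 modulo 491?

333

146^1 ≡ 146 (mod 491)
146^2 ≡ 146^2 = 21316 ≡ 203 (mod 491)
146^4 ≡ 203^2 = 41209 ≡ 456 (mod 491)
146^8 ≡ 456^2 = 207936 ≡ 243 (mod 491)
146^12 = 146^8 × 146^4 ≡ 243 × 456 (mod 491).
243 × 456 = 110808 ≡ 333 (mod 491).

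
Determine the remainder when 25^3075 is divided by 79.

25^1 ≡ 25 (mod 79)
25^2 ≡ 25^2 = 625 ≡ 72 (mod 79)
25^4 ≡ 72^2 = 5184 ≡ 49 (mod 79)
25^8 ≡ 49^2 = 2401 ≡ 31 (mod 79)
25^16 ≡ 31^2 = 961 ≡ 13 (mod 79)
25^32 ≡ 13^2 = 169 ≡ 11 (mod 79)
25^64 ≡ 11^2 = 121 ≡ 42 (mod 79)
25^128 ≡ 42^2 = 1764 ≡ 26 (mod 79)
25^256 ≡ 26^2 = 676 ≡ 44 (mod 79)
25^512 ≡ 44^2 = 1936 ≡ 40 (mod 79)
25^1024 ≡ 40^2 = 1600 ≡ 20 (mod 79)
25^2048 ≡ 20^2 = 400 ≡ 5 (mod 79)
25^3075 = 25^2048 * 25^1024 * 25^2 * 25^1 ≡ 5 * 20 * 72 * 25 (mod 79).
Accumulate the product:
5 * 20 = 100 ≡ 21
21 * 72 = 1512 ≡ 11
11 * 25 = 275 ≡ 38

38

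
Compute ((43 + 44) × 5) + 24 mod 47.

36

43 + 44 = 87 ≡ 40 (mod 47)
40 × 5 = 200 ≡ 12 (mod 47)
12 + 24 = 36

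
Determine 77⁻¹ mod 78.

77

Run the extended Euclidean algorithm:
78 = 1×77 + 1
77 = 77×1 + 0
gcd(77, 78) = 1, so the inverse exists.
Bézout: 1 = 1×78 − 1×77.
So 77⁻¹ ≡ −1 ≡ 77 (mod 78).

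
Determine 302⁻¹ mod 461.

432

By the extended Euclidean algorithm:
461 = 1×302 + 159
302 = 1×159 + 143
159 = 1×143 + 16
143 = 8×16 + 15
16 = 1×15 + 1
15 = 15×1 + 0
gcd(302, 461) = 1, so the inverse exists.
Back-substitute for 1:
1 = 1×16 − 1×15
  = −1×143 + 9×16
  = 9×159 − 10×143
  = −10×302 + 19×159
  = 19×461 − 29×302
So 302⁻¹ ≡ −29 ≡ 432 (mod 461).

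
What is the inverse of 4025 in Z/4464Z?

4464 = 1*4025 + 439
4025 = 9*439 + 74
439 = 5*74 + 69
74 = 1*69 + 5
69 = 13*5 + 4
5 = 1*4 + 1
4 = 4*1 + 0
gcd(4025, 4464) = 1, so the inverse exists.
Back-substitute for 1:
1 = 1*5 − 1*4
  = −1*69 + 14*5
  = 14*74 − 15*69
  = −15*439 + 89*74
  = 89*4025 − 816*439
  = −816*4464 + 905*4025
So 4025⁻¹ ≡ 905 (mod 4464).

905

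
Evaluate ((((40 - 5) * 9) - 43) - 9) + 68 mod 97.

40 - 5 = 35
35 * 9 = 315 ≡ 24 (mod 97)
24 - 43 = -19 ≡ 78 (mod 97)
78 - 9 = 69
69 + 68 = 137 ≡ 40 (mod 97)

40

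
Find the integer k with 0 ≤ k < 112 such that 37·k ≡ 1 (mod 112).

By the extended Euclidean algorithm:
112 = 3·37 + 1
37 = 37·1 + 0
gcd(37, 112) = 1, so the inverse exists.
Back-substitute for 1:
1 = 1·112 − 3·37
So 37⁻¹ ≡ −3 ≡ 109 (mod 112).

109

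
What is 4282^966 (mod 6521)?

2383

966 in binary is 1111000110, i.e. 966 = 512 + 256 + 128 + 64 + 4 + 2.
4282^1 ≡ 4282 (mod 6521)
4282^2 ≡ 4282^2 = 18335524 ≡ 4993 (mod 6521)
4282^4 ≡ 4993^2 = 24930049 ≡ 266 (mod 6521)
4282^8 ≡ 266^2 = 70756 ≡ 5546 (mod 6521)
4282^16 ≡ 5546^2 = 30758116 ≡ 5080 (mod 6521)
4282^32 ≡ 5080^2 = 25806400 ≡ 2803 (mod 6521)
4282^64 ≡ 2803^2 = 7856809 ≡ 5525 (mod 6521)
4282^128 ≡ 5525^2 = 30525625 ≡ 824 (mod 6521)
4282^256 ≡ 824^2 = 678976 ≡ 792 (mod 6521)
4282^512 ≡ 792^2 = 627264 ≡ 1248 (mod 6521)
4282^966 = 4282^512 · 4282^256 · 4282^128 · 4282^64 · 4282^4 · 4282^2 ≡ 1248 · 792 · 824 · 5525 · 266 · 4993 (mod 6521).
Accumulate the product:
1248 · 792 = 988416 ≡ 3745
3745 · 824 = 3085880 ≡ 1447
1447 · 5525 = 7994675 ≡ 6450
6450 · 266 = 1715700 ≡ 677
677 · 4993 = 3380261 ≡ 2383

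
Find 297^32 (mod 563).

427

297^1 ≡ 297 (mod 563)
297^2 ≡ 297^2 = 88209 ≡ 381 (mod 563)
297^4 ≡ 381^2 = 145161 ≡ 470 (mod 563)
297^8 ≡ 470^2 = 220900 ≡ 204 (mod 563)
297^16 ≡ 204^2 = 41616 ≡ 517 (mod 563)
297^32 ≡ 517^2 = 267289 ≡ 427 (mod 563)
So 297^32 ≡ 427 (mod 563).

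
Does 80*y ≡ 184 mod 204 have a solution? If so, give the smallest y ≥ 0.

38

gcd(80, 204) = 4, and 4 | 184, so solutions exist.
Divide through by 4: 20*y ≡ 46 mod 51.
20⁻¹ ≡ 23 (mod 51).
y ≡ 23*46 ≡ 38 (mod 51).
The smallest non-negative solution is y = 38.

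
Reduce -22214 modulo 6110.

2226

-22214 = -4×6110 + 2226, so -22214 ≡ 2226 (mod 6110).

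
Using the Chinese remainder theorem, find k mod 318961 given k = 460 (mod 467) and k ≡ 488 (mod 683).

65373

467⁻¹ mod 683: 467*566 ≡ 1 (mod 683), so 467⁻¹ ≡ 566.
k = 460 + 467*((488 − 460)*566 mod 683) = 460 + 467*139 = 65373.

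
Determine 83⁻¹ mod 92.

92 = 1*83 + 9
83 = 9*9 + 2
9 = 4*2 + 1
2 = 2*1 + 0
gcd(83, 92) = 1, so the inverse exists.
Bézout: 1 = 37*92 − 41*83.
So 83⁻¹ ≡ −41 ≡ 51 (mod 92).

51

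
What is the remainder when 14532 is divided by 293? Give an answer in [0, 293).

175

14532 = 49·293 + 175, so 14532 ≡ 175 (mod 293).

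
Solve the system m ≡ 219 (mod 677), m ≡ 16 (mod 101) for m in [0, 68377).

43547

677⁻¹ mod 101: 677·37 ≡ 1 (mod 101), so 677⁻¹ ≡ 37.
m = 219 + 677·((16 − 219)·37 mod 101) = 219 + 677·64 = 43547.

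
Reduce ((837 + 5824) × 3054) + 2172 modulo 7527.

6912

837 + 5824 = 6661
6661 × 3054 = 20342694 ≡ 4740 (mod 7527)
4740 + 2172 = 6912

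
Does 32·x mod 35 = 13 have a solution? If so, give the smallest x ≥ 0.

19

gcd(32, 35) = 1, so a unique solution mod 35 exists.
32⁻¹ ≡ 23 (mod 35).
x ≡ 23·13 ≡ 19 (mod 35).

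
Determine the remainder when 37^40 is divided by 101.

36

37^1 ≡ 37 (mod 101)
37^2 ≡ 37^2 = 1369 ≡ 56 (mod 101)
37^4 ≡ 56^2 = 3136 ≡ 5 (mod 101)
37^8 ≡ 5^2 = 25 (mod 101)
37^16 ≡ 25^2 = 625 ≡ 19 (mod 101)
37^32 ≡ 19^2 = 361 ≡ 58 (mod 101)
37^40 = 37^32 · 37^8 ≡ 58 · 25 (mod 101).
58 · 25 = 1450 ≡ 36 (mod 101).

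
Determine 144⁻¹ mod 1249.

824

1249 = 8·144 + 97
144 = 1·97 + 47
97 = 2·47 + 3
47 = 15·3 + 2
3 = 1·2 + 1
2 = 2·1 + 0
gcd(144, 1249) = 1, so the inverse exists.
Back-substitute for 1:
1 = 1·3 − 1·2
  = −1·47 + 16·3
  = 16·97 − 33·47
  = −33·144 + 49·97
  = 49·1249 − 425·144
So 144⁻¹ ≡ −425 ≡ 824 (mod 1249).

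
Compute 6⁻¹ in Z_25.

21

Run the extended Euclidean algorithm:
25 = 4·6 + 1
6 = 6·1 + 0
gcd(6, 25) = 1, so the inverse exists.
Back-substitute for 1:
1 = 1·25 − 4·6
So 6⁻¹ ≡ −4 ≡ 21 (mod 25).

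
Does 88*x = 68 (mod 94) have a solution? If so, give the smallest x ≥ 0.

20

gcd(88, 94) = 2, and 2 | 68, so solutions exist.
Divide through by 2: 44*x ≡ 34 (mod 47).
44⁻¹ ≡ 31 (mod 47).
x ≡ 31*34 ≡ 20 (mod 47).
The smallest non-negative solution is x = 20.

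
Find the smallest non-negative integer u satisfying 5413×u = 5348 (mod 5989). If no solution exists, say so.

2195

gcd(5413, 5989) = 1, so a unique solution mod 5989 exists.
5413⁻¹ ≡ 5126 (mod 5989).
u ≡ 5126×5348 ≡ 2195 (mod 5989).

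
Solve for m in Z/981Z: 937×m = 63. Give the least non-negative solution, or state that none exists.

333

gcd(937, 981) = 1, so a unique solution mod 981 exists.
937⁻¹ ≡ 379 (mod 981).
m ≡ 379×63 ≡ 333 (mod 981).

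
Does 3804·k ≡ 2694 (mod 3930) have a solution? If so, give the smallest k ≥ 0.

gcd(3804, 3930) = 6, and 6 | 2694, so solutions exist.
Divide through by 6: 634·k ≡ 449 mod 655.
634⁻¹ ≡ 499 (mod 655).
k ≡ 499·449 ≡ 41 (mod 655).
The smallest non-negative solution is k = 41.

41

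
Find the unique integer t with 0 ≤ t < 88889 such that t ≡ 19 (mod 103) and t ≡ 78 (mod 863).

71707

103⁻¹ mod 863: 103×553 ≡ 1 (mod 863), so 103⁻¹ ≡ 553.
t = 19 + 103×((78 − 19)×553 mod 863) = 19 + 103×696 = 71707.
Check: 71707 mod 103 = 19, 71707 mod 863 = 78. ✓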